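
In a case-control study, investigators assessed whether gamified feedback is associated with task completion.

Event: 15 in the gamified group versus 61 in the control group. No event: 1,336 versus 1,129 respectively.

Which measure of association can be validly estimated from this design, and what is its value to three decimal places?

0.208

From the description: a = 15, b = 1336, c = 61, d = 1129.
This is a case-control study: participants were sampled on outcome status, so risks in the source population cannot be estimated directly — relative risk is not valid here. The odds ratio is the appropriate measure.
OR = (a·d)/(b·c) = (15 × 1129) / (1336 × 61) = 16935 / 81496 = 0.20780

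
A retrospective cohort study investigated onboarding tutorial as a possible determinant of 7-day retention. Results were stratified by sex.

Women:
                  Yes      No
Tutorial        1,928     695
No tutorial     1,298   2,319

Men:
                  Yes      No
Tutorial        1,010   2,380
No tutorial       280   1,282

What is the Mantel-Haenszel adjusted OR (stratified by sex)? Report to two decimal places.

OR_MH = Σ(aᵢdᵢ/nᵢ) / Σ(bᵢcᵢ/nᵢ), where nᵢ is the stratum total.
Stratum 1 (Women): n = 6240; a·d/n = 1928·2319/6240 = 716.5115; b·c/n = 695·1298/6240 = 144.5689
Stratum 2 (Men): n = 4952; a·d/n = 1010·1282/4952 = 261.4742; b·c/n = 2380·280/4952 = 134.5719
OR_MH = (716.5115 + 261.4742) / (144.5689 + 134.5719) = 977.9857 / 279.1408 = 3.50356

3.50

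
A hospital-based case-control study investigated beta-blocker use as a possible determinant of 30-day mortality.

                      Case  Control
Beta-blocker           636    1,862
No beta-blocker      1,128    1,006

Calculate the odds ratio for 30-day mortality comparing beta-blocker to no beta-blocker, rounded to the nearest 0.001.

Cells: a = 636, b = 1862, c = 1128, d = 1006.
OR = (a·d)/(b·c) = (636 × 1006) / (1862 × 1128) = 639816 / 2100336 = 0.30463
Exposure is associated with lower odds of 30-day mortality (OR = 0.30 < 1).

0.305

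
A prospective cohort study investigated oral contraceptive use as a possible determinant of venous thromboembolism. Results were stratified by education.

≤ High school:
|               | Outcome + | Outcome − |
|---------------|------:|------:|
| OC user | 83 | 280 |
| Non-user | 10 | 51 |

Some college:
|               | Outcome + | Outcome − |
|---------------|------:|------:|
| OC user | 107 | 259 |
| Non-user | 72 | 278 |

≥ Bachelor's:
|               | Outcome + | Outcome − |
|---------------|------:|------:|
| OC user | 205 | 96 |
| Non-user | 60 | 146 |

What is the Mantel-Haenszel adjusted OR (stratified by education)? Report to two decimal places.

OR_MH = Σ(aᵢdᵢ/nᵢ) / Σ(bᵢcᵢ/nᵢ), where nᵢ is the stratum total.
Stratum 1 (≤ High school): n = 424; a·d/n = 83·51/424 = 9.9835; b·c/n = 280·10/424 = 6.6038
Stratum 2 (Some college): n = 716; a·d/n = 107·278/716 = 41.5447; b·c/n = 259·72/716 = 26.0447
Stratum 3 (≥ Bachelor's): n = 507; a·d/n = 205·146/507 = 59.0335; b·c/n = 96·60/507 = 11.3609
OR_MH = (9.9835 + 41.5447 + 59.0335) / (6.6038 + 26.0447 + 11.3609) = 110.5617 / 44.0094 = 2.51223

2.51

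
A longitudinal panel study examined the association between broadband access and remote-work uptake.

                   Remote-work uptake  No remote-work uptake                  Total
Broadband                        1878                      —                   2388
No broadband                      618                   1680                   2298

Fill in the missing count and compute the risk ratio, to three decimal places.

The missing cell is in the exposed row: 2388 − 1878 = 510.
So a = 1878, b = 510, c = 618, d = 1680.
RR = [a/(a+b)] / [c/(c+d)] = (1878/2388) / (618/2298) = 0.78643/0.26893 = 2.92431

2.924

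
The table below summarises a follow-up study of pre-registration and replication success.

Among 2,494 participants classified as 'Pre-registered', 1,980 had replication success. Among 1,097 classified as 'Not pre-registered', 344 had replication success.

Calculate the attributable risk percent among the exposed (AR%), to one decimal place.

60.5

From the description: a = 1980, b = 514, c = 344, d = 753.
Risk in exposed = 1980/2494 = 0.79391; risk in unexposed = 344/1097 = 0.31358.
RR = 0.79391/0.31358 = 2.53173
AR% = (RR − 1)/RR × 100 = (2.53173 − 1)/2.53173 × 100 = 60.5013%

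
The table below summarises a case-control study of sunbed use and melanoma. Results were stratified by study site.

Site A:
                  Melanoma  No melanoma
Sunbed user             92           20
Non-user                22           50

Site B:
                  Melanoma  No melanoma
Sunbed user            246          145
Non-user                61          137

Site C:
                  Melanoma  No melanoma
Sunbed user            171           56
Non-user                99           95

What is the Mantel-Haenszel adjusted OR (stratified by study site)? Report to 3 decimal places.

OR_MH = Σ(aᵢdᵢ/nᵢ) / Σ(bᵢcᵢ/nᵢ), where nᵢ is the stratum total.
Stratum 1 (Site A): n = 184; a·d/n = 92·50/184 = 25.0000; b·c/n = 20·22/184 = 2.3913
Stratum 2 (Site B): n = 589; a·d/n = 246·137/589 = 57.2190; b·c/n = 145·61/589 = 15.0170
Stratum 3 (Site C): n = 421; a·d/n = 171·95/421 = 38.5867; b·c/n = 56·99/421 = 13.1686
OR_MH = (25.0000 + 57.2190 + 38.5867) / (2.3913 + 15.0170 + 13.1686) = 120.8057 / 30.5769 = 3.95088

3.951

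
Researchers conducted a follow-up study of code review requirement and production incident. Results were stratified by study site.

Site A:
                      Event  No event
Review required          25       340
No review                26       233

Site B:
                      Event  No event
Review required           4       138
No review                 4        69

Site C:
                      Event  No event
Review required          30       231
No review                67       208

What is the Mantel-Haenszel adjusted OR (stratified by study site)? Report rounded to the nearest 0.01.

0.49

OR_MH = Σ(aᵢdᵢ/nᵢ) / Σ(bᵢcᵢ/nᵢ), where nᵢ is the stratum total.
Stratum 1 (Site A): n = 624; a·d/n = 25·233/624 = 9.3349; b·c/n = 340·26/624 = 14.1667
Stratum 2 (Site B): n = 215; a·d/n = 4·69/215 = 1.2837; b·c/n = 138·4/215 = 2.5674
Stratum 3 (Site C): n = 536; a·d/n = 30·208/536 = 11.6418; b·c/n = 231·67/536 = 28.8750
OR_MH = (9.3349 + 1.2837 + 11.6418) / (14.1667 + 2.5674 + 28.8750) = 22.2604 / 45.6091 = 0.48807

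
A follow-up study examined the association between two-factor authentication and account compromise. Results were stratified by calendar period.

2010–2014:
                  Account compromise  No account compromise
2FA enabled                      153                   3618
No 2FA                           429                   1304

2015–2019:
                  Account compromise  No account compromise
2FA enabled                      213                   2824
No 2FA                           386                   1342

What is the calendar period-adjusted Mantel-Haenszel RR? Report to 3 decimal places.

RR_MH = Σ(aᵢ·n₀ᵢ/nᵢ) / Σ(cᵢ·n₁ᵢ/nᵢ), with n₁ᵢ = aᵢ+bᵢ (exposed), n₀ᵢ = cᵢ+dᵢ (unexposed), nᵢ = n₁ᵢ+n₀ᵢ.
Stratum 1 (2010–2014): n₁ = 3771, n₀ = 1733, n = 5504; a·n₀/n = 153·1733/5504 = 48.1739; c·n₁/n = 429·3771/5504 = 293.9242
Stratum 2 (2015–2019): n₁ = 3037, n₀ = 1728, n = 4765; a·n₀/n = 213·1728/4765 = 77.2432; c·n₁/n = 386·3037/4765 = 246.0193
RR_MH = (48.1739 + 77.2432) / (293.9242 + 246.0193) = 125.4171 / 539.9435 = 0.23228

0.232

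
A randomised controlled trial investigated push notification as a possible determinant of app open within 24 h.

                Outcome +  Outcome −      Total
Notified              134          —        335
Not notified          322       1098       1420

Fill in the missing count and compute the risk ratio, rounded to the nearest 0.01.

1.76

The missing cell is in the exposed row: 335 − 134 = 201.
So a = 134, b = 201, c = 322, d = 1098.
RR = [a/(a+b)] / [c/(c+d)] = (134/335) / (322/1420) = 0.40000/0.22676 = 1.76398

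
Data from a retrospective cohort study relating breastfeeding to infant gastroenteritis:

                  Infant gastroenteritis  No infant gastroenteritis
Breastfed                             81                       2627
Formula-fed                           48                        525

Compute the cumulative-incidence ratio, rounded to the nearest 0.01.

0.36

Cells: a = 81, b = 2627, c = 48, d = 525.
Risk in exposed = 81/2708 = 0.02991; risk in unexposed = 48/573 = 0.08377.
RR = 0.02991 / 0.08377 = 0.35707
The risk is 64% lower among the exposed than among the unexposed.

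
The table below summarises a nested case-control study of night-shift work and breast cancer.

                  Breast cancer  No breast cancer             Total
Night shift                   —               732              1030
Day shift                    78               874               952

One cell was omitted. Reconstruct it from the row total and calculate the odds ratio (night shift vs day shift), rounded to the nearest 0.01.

The missing cell is in the exposed row: 1030 − 732 = 298.
So a = 298, b = 732, c = 78, d = 874.
OR = (a·d)/(b·c) = (298 × 874) / (732 × 78) = 260452 / 57096 = 4.56165

4.56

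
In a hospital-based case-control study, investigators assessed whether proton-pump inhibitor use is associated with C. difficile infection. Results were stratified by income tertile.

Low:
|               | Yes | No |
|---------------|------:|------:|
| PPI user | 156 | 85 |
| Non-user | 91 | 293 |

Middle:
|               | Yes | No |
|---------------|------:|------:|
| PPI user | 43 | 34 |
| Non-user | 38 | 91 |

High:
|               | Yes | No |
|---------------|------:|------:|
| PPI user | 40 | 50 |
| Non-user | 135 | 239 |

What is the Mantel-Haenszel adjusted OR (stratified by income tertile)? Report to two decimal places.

3.40

OR_MH = Σ(aᵢdᵢ/nᵢ) / Σ(bᵢcᵢ/nᵢ), where nᵢ is the stratum total.
Stratum 1 (Low): n = 625; a·d/n = 156·293/625 = 73.1328; b·c/n = 85·91/625 = 12.3760
Stratum 2 (Middle): n = 206; a·d/n = 43·91/206 = 18.9951; b·c/n = 34·38/206 = 6.2718
Stratum 3 (High): n = 464; a·d/n = 40·239/464 = 20.6034; b·c/n = 50·135/464 = 14.5474
OR_MH = (73.1328 + 18.9951 + 20.6034) / (12.3760 + 6.2718 + 14.5474) = 112.7314 / 33.1953 = 3.39601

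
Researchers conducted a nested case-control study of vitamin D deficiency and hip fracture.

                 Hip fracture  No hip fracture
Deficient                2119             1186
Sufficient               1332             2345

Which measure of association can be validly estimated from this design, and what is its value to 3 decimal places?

Cells: a = 2119, b = 1186, c = 1332, d = 2345.
This is a nested case-control study: participants were sampled on outcome status, so risks in the source population cannot be estimated directly — relative risk is not valid here. The odds ratio is the appropriate measure.
OR = (a·d)/(b·c) = (2119 × 2345) / (1186 × 1332) = 4969055 / 1579752 = 3.14547

3.145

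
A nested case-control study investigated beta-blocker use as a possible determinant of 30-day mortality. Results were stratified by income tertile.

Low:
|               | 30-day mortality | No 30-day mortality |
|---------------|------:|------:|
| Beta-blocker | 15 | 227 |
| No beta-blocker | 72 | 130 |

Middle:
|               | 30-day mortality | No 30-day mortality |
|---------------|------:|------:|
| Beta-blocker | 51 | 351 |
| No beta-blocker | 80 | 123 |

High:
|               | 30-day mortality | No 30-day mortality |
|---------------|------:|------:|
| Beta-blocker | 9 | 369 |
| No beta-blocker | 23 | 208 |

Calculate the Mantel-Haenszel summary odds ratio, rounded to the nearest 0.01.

0.18

OR_MH = Σ(aᵢdᵢ/nᵢ) / Σ(bᵢcᵢ/nᵢ), where nᵢ is the stratum total.
Stratum 1 (Low): n = 444; a·d/n = 15·130/444 = 4.3919; b·c/n = 227·72/444 = 36.8108
Stratum 2 (Middle): n = 605; a·d/n = 51·123/605 = 10.3686; b·c/n = 351·80/605 = 46.4132
Stratum 3 (High): n = 609; a·d/n = 9·208/609 = 3.0739; b·c/n = 369·23/609 = 13.9360
OR_MH = (4.3919 + 10.3686 + 3.0739) / (36.8108 + 46.4132 + 13.9360) = 17.8344 / 97.1600 = 0.18356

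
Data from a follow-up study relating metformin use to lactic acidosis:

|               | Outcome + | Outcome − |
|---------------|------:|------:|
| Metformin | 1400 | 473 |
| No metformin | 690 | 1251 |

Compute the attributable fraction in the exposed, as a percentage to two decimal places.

52.44

Cells: a = 1400, b = 473, c = 690, d = 1251.
Risk in exposed = 1400/1873 = 0.74746; risk in unexposed = 690/1941 = 0.35549.
RR = 0.74746/0.35549 = 2.10265
AR% = (RR − 1)/RR × 100 = (2.10265 − 1)/2.10265 × 100 = 52.4409%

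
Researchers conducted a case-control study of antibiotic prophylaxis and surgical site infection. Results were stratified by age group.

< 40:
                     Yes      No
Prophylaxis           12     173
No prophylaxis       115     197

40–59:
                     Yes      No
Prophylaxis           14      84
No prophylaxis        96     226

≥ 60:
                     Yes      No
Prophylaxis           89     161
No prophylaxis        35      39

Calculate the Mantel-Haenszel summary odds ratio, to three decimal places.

0.300

OR_MH = Σ(aᵢdᵢ/nᵢ) / Σ(bᵢcᵢ/nᵢ), where nᵢ is the stratum total.
Stratum 1 (< 40): n = 497; a·d/n = 12·197/497 = 4.7565; b·c/n = 173·115/497 = 40.0302
Stratum 2 (40–59): n = 420; a·d/n = 14·226/420 = 7.5333; b·c/n = 84·96/420 = 19.2000
Stratum 3 (≥ 60): n = 324; a·d/n = 89·39/324 = 10.7130; b·c/n = 161·35/324 = 17.3920
OR_MH = (4.7565 + 7.5333 + 10.7130) / (40.0302 + 19.2000 + 17.3920) = 23.0028 / 76.6222 = 0.30021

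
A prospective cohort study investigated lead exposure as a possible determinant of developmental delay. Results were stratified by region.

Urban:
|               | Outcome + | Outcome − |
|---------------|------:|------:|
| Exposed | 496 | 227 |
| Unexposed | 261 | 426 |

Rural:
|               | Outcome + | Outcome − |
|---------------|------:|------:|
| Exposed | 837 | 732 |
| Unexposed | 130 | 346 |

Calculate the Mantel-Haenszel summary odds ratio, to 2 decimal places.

OR_MH = Σ(aᵢdᵢ/nᵢ) / Σ(bᵢcᵢ/nᵢ), where nᵢ is the stratum total.
Stratum 1 (Urban): n = 1410; a·d/n = 496·426/1410 = 149.8553; b·c/n = 227·261/1410 = 42.0191
Stratum 2 (Rural): n = 2045; a·d/n = 837·346/2045 = 141.6147; b·c/n = 732·130/2045 = 46.5330
OR_MH = (149.8553 + 141.6147) / (42.0191 + 46.5330) = 291.4700 / 88.5522 = 3.29151

3.29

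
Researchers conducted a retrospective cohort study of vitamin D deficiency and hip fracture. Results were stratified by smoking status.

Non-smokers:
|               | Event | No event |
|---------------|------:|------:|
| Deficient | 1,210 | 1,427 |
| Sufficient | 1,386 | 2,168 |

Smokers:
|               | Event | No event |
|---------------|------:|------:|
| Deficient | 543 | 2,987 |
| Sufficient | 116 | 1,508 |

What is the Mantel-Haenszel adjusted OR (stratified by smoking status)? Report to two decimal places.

OR_MH = Σ(aᵢdᵢ/nᵢ) / Σ(bᵢcᵢ/nᵢ), where nᵢ is the stratum total.
Stratum 1 (Non-smokers): n = 6191; a·d/n = 1210·2168/6191 = 423.7248; b·c/n = 1427·1386/6191 = 319.4673
Stratum 2 (Smokers): n = 5154; a·d/n = 543·1508/5154 = 158.8754; b·c/n = 2987·116/5154 = 67.2278
OR_MH = (423.7248 + 158.8754) / (319.4673 + 67.2278) = 582.6002 / 386.6951 = 1.50661

1.51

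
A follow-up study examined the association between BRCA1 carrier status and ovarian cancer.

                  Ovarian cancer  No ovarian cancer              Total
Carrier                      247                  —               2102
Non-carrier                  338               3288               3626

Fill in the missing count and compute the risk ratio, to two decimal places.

The missing cell is in the exposed row: 2102 − 247 = 1855.
So a = 247, b = 1855, c = 338, d = 3288.
RR = [a/(a+b)] / [c/(c+d)] = (247/2102) / (338/3626) = 0.11751/0.09322 = 1.26059

1.26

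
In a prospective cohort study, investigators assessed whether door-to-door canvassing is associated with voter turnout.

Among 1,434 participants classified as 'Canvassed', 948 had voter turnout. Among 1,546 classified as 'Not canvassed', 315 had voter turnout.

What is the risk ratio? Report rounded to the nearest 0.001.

3.245

From the description: a = 948, b = 486, c = 315, d = 1231.
Risk in exposed = 948/1434 = 0.66109; risk in unexposed = 315/1546 = 0.20375.
RR = 0.66109 / 0.20375 = 3.24458
The risk among the exposed is 3.24 times that among the unexposed.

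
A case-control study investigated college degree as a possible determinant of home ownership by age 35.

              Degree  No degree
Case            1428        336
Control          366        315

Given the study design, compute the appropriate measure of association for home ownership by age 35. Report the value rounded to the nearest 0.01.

Reading the table with exposure as columns: a = 1428 (Degree, case), b = 366 (Degree, non-case), c = 336 (No degree, case), d = 315.
This is a case-control study: participants were sampled on outcome status, so risks in the source population cannot be estimated directly — relative risk is not valid here. The odds ratio is the appropriate measure.
OR = (a·d)/(b·c) = (1428 × 315) / (366 × 336) = 449820 / 122976 = 3.65779

3.66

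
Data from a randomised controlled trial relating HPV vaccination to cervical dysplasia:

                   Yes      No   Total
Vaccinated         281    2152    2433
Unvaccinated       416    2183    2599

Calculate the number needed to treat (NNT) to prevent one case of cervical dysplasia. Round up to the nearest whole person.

23

Risk in treated group = 281/2433 = 0.11550; risk in control = 416/2599 = 0.16006.
Absolute risk reduction = 0.16006 − 0.11550 = 0.04457
NNT = 1 / ARR = 1 / 0.04457 = 22.438 → round up → 23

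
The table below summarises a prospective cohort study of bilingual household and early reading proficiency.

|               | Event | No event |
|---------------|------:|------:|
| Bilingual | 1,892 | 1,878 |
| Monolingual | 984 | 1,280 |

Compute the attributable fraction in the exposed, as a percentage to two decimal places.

13.40

Cells: a = 1892, b = 1878, c = 984, d = 1280.
Risk in exposed = 1892/3770 = 0.50186; risk in unexposed = 984/2264 = 0.43463.
RR = 0.50186/0.43463 = 1.15468
AR% = (RR − 1)/RR × 100 = (1.15468 − 1)/1.15468 × 100 = 13.3958%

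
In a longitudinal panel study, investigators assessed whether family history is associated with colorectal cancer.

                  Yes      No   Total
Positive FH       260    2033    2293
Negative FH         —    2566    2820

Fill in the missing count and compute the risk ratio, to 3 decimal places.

The missing cell is in the unexposed row: 2820 − 2566 = 254.
So a = 260, b = 2033, c = 254, d = 2566.
RR = [a/(a+b)] / [c/(c+d)] = (260/2293) / (254/2820) = 0.11339/0.09007 = 1.25888

1.259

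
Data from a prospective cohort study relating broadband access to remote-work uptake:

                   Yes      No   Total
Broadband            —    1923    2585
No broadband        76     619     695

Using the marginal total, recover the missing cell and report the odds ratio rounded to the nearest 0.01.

The missing cell is in the exposed row: 2585 − 1923 = 662.
So a = 662, b = 1923, c = 76, d = 619.
OR = (a·d)/(b·c) = (662 × 619) / (1923 × 76) = 409778 / 146148 = 2.80386

2.80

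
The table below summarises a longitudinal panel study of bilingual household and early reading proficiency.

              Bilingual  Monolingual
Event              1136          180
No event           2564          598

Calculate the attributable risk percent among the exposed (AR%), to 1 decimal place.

24.6

Reading the table with exposure as columns: a = 1136 (Bilingual, case), b = 2564 (Bilingual, non-case), c = 180 (Monolingual, case), d = 598.
Risk in exposed = 1136/3700 = 0.30703; risk in unexposed = 180/778 = 0.23136.
RR = 0.30703/0.23136 = 1.32704
AR% = (RR − 1)/RR × 100 = (1.32704 − 1)/1.32704 × 100 = 24.6443%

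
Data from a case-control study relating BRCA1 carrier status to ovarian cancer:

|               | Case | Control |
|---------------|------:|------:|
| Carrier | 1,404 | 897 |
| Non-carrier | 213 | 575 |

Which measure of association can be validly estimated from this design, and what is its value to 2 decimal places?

Cells: a = 1404, b = 897, c = 213, d = 575.
This is a case-control study: participants were sampled on outcome status, so risks in the source population cannot be estimated directly — relative risk is not valid here. The odds ratio is the appropriate measure.
OR = (a·d)/(b·c) = (1404 × 575) / (897 × 213) = 807300 / 191061 = 4.22535

4.23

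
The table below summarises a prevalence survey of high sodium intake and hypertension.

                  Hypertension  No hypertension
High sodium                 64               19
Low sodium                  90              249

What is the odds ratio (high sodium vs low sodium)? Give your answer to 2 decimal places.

9.32

Cells: a = 64, b = 19, c = 90, d = 249.
OR = (a·d)/(b·c) = (64 × 249) / (19 × 90) = 15936 / 1710 = 9.31930
The odds of hypertension are about 9.32 times as high in the high sodium group.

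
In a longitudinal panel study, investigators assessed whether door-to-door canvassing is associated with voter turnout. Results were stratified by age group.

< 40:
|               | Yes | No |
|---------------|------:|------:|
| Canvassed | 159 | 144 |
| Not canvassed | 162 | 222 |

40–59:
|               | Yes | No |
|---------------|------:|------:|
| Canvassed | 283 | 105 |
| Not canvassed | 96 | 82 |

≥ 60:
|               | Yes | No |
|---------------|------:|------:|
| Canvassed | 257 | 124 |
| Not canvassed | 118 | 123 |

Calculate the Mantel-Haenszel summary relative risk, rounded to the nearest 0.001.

1.324

RR_MH = Σ(aᵢ·n₀ᵢ/nᵢ) / Σ(cᵢ·n₁ᵢ/nᵢ), with n₁ᵢ = aᵢ+bᵢ (exposed), n₀ᵢ = cᵢ+dᵢ (unexposed), nᵢ = n₁ᵢ+n₀ᵢ.
Stratum 1 (< 40): n₁ = 303, n₀ = 384, n = 687; a·n₀/n = 159·384/687 = 88.8734; c·n₁/n = 162·303/687 = 71.4498
Stratum 2 (40–59): n₁ = 388, n₀ = 178, n = 566; a·n₀/n = 283·178/566 = 89.0000; c·n₁/n = 96·388/566 = 65.8092
Stratum 3 (≥ 60): n₁ = 381, n₀ = 241, n = 622; a·n₀/n = 257·241/622 = 99.5772; c·n₁/n = 118·381/622 = 72.2797
RR_MH = (88.8734 + 89.0000 + 99.5772) / (71.4498 + 65.8092 + 72.2797) = 277.4505 / 209.5387 = 1.32410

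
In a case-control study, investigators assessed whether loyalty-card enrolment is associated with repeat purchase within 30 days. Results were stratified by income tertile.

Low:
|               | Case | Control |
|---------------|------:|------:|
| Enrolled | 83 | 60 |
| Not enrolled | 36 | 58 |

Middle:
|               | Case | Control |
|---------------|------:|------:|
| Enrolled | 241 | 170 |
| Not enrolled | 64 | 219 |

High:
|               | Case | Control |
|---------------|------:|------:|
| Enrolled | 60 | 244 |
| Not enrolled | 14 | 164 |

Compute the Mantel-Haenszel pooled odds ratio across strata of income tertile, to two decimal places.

3.66

OR_MH = Σ(aᵢdᵢ/nᵢ) / Σ(bᵢcᵢ/nᵢ), where nᵢ is the stratum total.
Stratum 1 (Low): n = 237; a·d/n = 83·58/237 = 20.3122; b·c/n = 60·36/237 = 9.1139
Stratum 2 (Middle): n = 694; a·d/n = 241·219/694 = 76.0504; b·c/n = 170·64/694 = 15.6772
Stratum 3 (High): n = 482; a·d/n = 60·164/482 = 20.4149; b·c/n = 244·14/482 = 7.0871
OR_MH = (20.3122 + 76.0504 + 20.4149) / (9.1139 + 15.6772 + 7.0871) = 116.7776 / 31.8783 = 3.66323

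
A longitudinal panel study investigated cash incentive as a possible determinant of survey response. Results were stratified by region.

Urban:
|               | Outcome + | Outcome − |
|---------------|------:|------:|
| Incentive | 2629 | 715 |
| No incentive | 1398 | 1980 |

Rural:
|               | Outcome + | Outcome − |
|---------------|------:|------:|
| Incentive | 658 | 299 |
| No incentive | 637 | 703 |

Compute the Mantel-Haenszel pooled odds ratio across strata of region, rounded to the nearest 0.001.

4.213

OR_MH = Σ(aᵢdᵢ/nᵢ) / Σ(bᵢcᵢ/nᵢ), where nᵢ is the stratum total.
Stratum 1 (Urban): n = 6722; a·d/n = 2629·1980/6722 = 774.3856; b·c/n = 715·1398/6722 = 148.7013
Stratum 2 (Rural): n = 2297; a·d/n = 658·703/2297 = 201.3818; b·c/n = 299·637/2297 = 82.9182
OR_MH = (774.3856 + 201.3818) / (148.7013 + 82.9182) = 975.7674 / 231.6194 = 4.21280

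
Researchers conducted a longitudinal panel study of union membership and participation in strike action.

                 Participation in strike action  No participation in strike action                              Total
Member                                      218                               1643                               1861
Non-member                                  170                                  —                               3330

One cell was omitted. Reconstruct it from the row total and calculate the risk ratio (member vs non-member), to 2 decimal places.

The missing cell is in the unexposed row: 3330 − 170 = 3160.
So a = 218, b = 1643, c = 170, d = 3160.
RR = [a/(a+b)] / [c/(c+d)] = (218/1861) / (170/3330) = 0.11714/0.05105 = 2.29459

2.29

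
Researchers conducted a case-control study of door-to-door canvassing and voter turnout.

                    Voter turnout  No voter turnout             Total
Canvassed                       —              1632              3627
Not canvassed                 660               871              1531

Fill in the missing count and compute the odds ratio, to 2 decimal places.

The missing cell is in the exposed row: 3627 − 1632 = 1995.
So a = 1995, b = 1632, c = 660, d = 871.
OR = (a·d)/(b·c) = (1995 × 871) / (1632 × 660) = 1737645 / 1077120 = 1.61323

1.61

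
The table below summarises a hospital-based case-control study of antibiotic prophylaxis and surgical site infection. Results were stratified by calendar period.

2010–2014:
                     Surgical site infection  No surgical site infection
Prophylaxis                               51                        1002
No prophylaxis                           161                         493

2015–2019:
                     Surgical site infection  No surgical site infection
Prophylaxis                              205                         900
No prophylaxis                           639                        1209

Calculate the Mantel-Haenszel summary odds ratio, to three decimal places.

OR_MH = Σ(aᵢdᵢ/nᵢ) / Σ(bᵢcᵢ/nᵢ), where nᵢ is the stratum total.
Stratum 1 (2010–2014): n = 1707; a·d/n = 51·493/1707 = 14.7293; b·c/n = 1002·161/1707 = 94.5062
Stratum 2 (2015–2019): n = 2953; a·d/n = 205·1209/2953 = 83.9299; b·c/n = 900·639/2953 = 194.7511
OR_MH = (14.7293 + 83.9299) / (94.5062 + 194.7511) = 98.6593 / 289.2573 = 0.34108

0.341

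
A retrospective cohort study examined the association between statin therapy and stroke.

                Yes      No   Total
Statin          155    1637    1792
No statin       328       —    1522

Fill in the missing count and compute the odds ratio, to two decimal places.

The missing cell is in the unexposed row: 1522 − 328 = 1194.
So a = 155, b = 1637, c = 328, d = 1194.
OR = (a·d)/(b·c) = (155 × 1194) / (1637 × 328) = 185070 / 536936 = 0.34468

0.34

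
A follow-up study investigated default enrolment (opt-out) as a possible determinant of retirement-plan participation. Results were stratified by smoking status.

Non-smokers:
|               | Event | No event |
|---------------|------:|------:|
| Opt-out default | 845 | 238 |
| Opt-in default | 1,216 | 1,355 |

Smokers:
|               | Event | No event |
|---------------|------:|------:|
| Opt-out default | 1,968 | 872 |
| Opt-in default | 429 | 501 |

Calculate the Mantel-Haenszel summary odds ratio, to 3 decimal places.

3.222

OR_MH = Σ(aᵢdᵢ/nᵢ) / Σ(bᵢcᵢ/nᵢ), where nᵢ is the stratum total.
Stratum 1 (Non-smokers): n = 3654; a·d/n = 845·1355/3654 = 313.3484; b·c/n = 238·1216/3654 = 79.2031
Stratum 2 (Smokers): n = 3770; a·d/n = 1968·501/3770 = 261.5300; b·c/n = 872·429/3770 = 99.2276
OR_MH = (313.3484 + 261.5300) / (79.2031 + 99.2276) = 574.8784 / 178.4307 = 3.22186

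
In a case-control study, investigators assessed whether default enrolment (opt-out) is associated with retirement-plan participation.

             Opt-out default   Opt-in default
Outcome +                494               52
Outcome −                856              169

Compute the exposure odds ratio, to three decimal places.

Reading the table with exposure as columns: a = 494 (Opt-out default, case), b = 856 (Opt-out default, non-case), c = 52 (Opt-in default, case), d = 169.
OR = (a·d)/(b·c) = (494 × 169) / (856 × 52) = 83486 / 44512 = 1.87558
The odds of retirement-plan participation are about 1.88 times as high in the opt-out default group.

1.876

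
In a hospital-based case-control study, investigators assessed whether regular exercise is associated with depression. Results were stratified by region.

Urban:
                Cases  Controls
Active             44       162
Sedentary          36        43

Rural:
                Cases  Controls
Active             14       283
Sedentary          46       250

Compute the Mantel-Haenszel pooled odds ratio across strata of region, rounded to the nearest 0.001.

0.296

OR_MH = Σ(aᵢdᵢ/nᵢ) / Σ(bᵢcᵢ/nᵢ), where nᵢ is the stratum total.
Stratum 1 (Urban): n = 285; a·d/n = 44·43/285 = 6.6386; b·c/n = 162·36/285 = 20.4632
Stratum 2 (Rural): n = 593; a·d/n = 14·250/593 = 5.9022; b·c/n = 283·46/593 = 21.9528
OR_MH = (6.6386 + 5.9022) / (20.4632 + 21.9528) = 12.5408 / 42.4159 = 0.29566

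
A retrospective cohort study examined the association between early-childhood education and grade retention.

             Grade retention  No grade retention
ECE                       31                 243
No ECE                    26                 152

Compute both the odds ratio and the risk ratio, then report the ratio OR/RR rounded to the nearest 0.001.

Cells: a = 31, b = 243, c = 26, d = 152.
OR = (31·152)/(243·26) = 4712/6318 = 0.74581
Risk in exposed = 31/274 = 0.11314; risk in unexposed = 26/178 = 0.14607; RR = 0.77456
OR/RR = 0.74581 / 0.77456 = 0.96287
The outcome is not rare, so the OR lies further from 1 than the RR.

0.963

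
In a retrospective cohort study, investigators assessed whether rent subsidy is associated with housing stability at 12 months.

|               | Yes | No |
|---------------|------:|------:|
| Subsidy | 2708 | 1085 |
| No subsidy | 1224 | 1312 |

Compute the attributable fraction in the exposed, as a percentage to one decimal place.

32.4

Cells: a = 2708, b = 1085, c = 1224, d = 1312.
Risk in exposed = 2708/3793 = 0.71395; risk in unexposed = 1224/2536 = 0.48265.
RR = 0.71395/0.48265 = 1.47922
AR% = (RR − 1)/RR × 100 = (1.47922 − 1)/1.47922 × 100 = 32.3969%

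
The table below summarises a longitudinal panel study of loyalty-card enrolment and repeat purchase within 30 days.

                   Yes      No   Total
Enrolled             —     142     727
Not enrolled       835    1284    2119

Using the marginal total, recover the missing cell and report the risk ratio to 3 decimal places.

The missing cell is in the exposed row: 727 − 142 = 585.
So a = 585, b = 142, c = 835, d = 1284.
RR = [a/(a+b)] / [c/(c+d)] = (585/727) / (835/2119) = 0.80468/0.39405 = 2.04205

2.042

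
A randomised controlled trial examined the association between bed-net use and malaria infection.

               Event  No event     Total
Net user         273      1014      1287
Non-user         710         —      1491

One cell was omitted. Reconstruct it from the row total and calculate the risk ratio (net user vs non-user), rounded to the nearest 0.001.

0.445

The missing cell is in the unexposed row: 1491 − 710 = 781.
So a = 273, b = 1014, c = 710, d = 781.
RR = [a/(a+b)] / [c/(c+d)] = (273/1287) / (710/1491) = 0.21212/0.47619 = 0.44545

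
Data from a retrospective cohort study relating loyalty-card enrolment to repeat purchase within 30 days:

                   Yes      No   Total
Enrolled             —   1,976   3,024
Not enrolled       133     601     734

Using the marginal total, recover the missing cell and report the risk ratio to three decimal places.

1.913

The missing cell is in the exposed row: 3024 − 1976 = 1048.
So a = 1048, b = 1976, c = 133, d = 601.
RR = [a/(a+b)] / [c/(c+d)] = (1048/3024) / (133/734) = 0.34656/0.18120 = 1.91260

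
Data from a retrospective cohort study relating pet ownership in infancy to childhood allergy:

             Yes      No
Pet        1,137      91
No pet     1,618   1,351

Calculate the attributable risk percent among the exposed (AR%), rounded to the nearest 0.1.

Cells: a = 1137, b = 91, c = 1618, d = 1351.
Risk in exposed = 1137/1228 = 0.92590; risk in unexposed = 1618/2969 = 0.54496.
RR = 0.92590/0.54496 = 1.69900
AR% = (RR − 1)/RR × 100 = (1.69900 − 1)/1.69900 × 100 = 41.1419%

41.1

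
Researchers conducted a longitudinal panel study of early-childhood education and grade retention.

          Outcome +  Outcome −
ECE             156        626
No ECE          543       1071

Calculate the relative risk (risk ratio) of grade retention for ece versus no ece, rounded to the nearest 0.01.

0.59

Cells: a = 156, b = 626, c = 543, d = 1071.
Risk in exposed = 156/782 = 0.19949; risk in unexposed = 543/1614 = 0.33643.
RR = 0.19949 / 0.33643 = 0.59295
The risk is 41% lower among the exposed than among the unexposed.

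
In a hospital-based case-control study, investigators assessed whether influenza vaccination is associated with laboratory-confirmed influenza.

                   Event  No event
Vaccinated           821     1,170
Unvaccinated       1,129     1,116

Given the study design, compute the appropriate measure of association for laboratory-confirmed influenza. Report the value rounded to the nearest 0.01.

0.69

Cells: a = 821, b = 1170, c = 1129, d = 1116.
This is a hospital-based case-control study: participants were sampled on outcome status, so risks in the source population cannot be estimated directly — relative risk is not valid here. The odds ratio is the appropriate measure.
OR = (a·d)/(b·c) = (821 × 1116) / (1170 × 1129) = 916236 / 1320930 = 0.69363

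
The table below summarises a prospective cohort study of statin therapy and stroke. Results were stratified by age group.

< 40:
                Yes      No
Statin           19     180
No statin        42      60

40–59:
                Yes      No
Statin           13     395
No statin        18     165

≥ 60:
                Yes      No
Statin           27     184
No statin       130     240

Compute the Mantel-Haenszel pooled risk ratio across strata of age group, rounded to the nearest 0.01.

RR_MH = Σ(aᵢ·n₀ᵢ/nᵢ) / Σ(cᵢ·n₁ᵢ/nᵢ), with n₁ᵢ = aᵢ+bᵢ (exposed), n₀ᵢ = cᵢ+dᵢ (unexposed), nᵢ = n₁ᵢ+n₀ᵢ.
Stratum 1 (< 40): n₁ = 199, n₀ = 102, n = 301; a·n₀/n = 19·102/301 = 6.4385; c·n₁/n = 42·199/301 = 27.7674
Stratum 2 (40–59): n₁ = 408, n₀ = 183, n = 591; a·n₀/n = 13·183/591 = 4.0254; c·n₁/n = 18·408/591 = 12.4264
Stratum 3 (≥ 60): n₁ = 211, n₀ = 370, n = 581; a·n₀/n = 27·370/581 = 17.1945; c·n₁/n = 130·211/581 = 47.2117
RR_MH = (6.4385 + 4.0254 + 17.1945) / (27.7674 + 12.4264 + 47.2117) = 27.6584 / 87.4055 = 0.31644

0.32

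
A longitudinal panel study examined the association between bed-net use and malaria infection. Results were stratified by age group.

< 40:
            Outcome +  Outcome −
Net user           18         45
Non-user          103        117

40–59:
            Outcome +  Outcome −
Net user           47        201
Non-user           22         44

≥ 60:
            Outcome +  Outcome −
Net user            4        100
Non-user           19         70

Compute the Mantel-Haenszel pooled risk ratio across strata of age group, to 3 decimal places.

0.509

RR_MH = Σ(aᵢ·n₀ᵢ/nᵢ) / Σ(cᵢ·n₁ᵢ/nᵢ), with n₁ᵢ = aᵢ+bᵢ (exposed), n₀ᵢ = cᵢ+dᵢ (unexposed), nᵢ = n₁ᵢ+n₀ᵢ.
Stratum 1 (< 40): n₁ = 63, n₀ = 220, n = 283; a·n₀/n = 18·220/283 = 13.9929; c·n₁/n = 103·63/283 = 22.9293
Stratum 2 (40–59): n₁ = 248, n₀ = 66, n = 314; a·n₀/n = 47·66/314 = 9.8790; c·n₁/n = 22·248/314 = 17.3758
Stratum 3 (≥ 60): n₁ = 104, n₀ = 89, n = 193; a·n₀/n = 4·89/193 = 1.8446; c·n₁/n = 19·104/193 = 10.2383
RR_MH = (13.9929 + 9.8790 + 1.8446) / (22.9293 + 17.3758 + 10.2383) = 25.7165 / 50.5435 = 0.50880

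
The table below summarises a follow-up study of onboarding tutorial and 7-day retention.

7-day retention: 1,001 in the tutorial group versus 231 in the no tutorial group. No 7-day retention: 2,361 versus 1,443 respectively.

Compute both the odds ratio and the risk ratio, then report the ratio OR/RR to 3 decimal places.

1.227

From the description: a = 1001, b = 2361, c = 231, d = 1443.
OR = (1001·1443)/(2361·231) = 1444443/545391 = 2.64845
Risk in exposed = 1001/3362 = 0.29774; risk in unexposed = 231/1674 = 0.13799; RR = 2.15764
OR/RR = 2.64845 / 2.15764 = 1.22747
The outcome is not rare, so the OR lies further from 1 than the RR.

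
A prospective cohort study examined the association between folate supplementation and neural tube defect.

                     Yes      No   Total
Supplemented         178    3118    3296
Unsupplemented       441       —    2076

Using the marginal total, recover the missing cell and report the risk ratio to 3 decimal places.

The missing cell is in the unexposed row: 2076 − 441 = 1635.
So a = 178, b = 3118, c = 441, d = 1635.
RR = [a/(a+b)] / [c/(c+d)] = (178/3296) / (441/2076) = 0.05400/0.21243 = 0.25423

0.254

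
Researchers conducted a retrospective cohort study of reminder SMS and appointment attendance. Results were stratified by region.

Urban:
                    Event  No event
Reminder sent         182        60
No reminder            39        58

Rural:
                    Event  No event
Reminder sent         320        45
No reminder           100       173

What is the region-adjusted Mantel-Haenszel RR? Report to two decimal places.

RR_MH = Σ(aᵢ·n₀ᵢ/nᵢ) / Σ(cᵢ·n₁ᵢ/nᵢ), with n₁ᵢ = aᵢ+bᵢ (exposed), n₀ᵢ = cᵢ+dᵢ (unexposed), nᵢ = n₁ᵢ+n₀ᵢ.
Stratum 1 (Urban): n₁ = 242, n₀ = 97, n = 339; a·n₀/n = 182·97/339 = 52.0767; c·n₁/n = 39·242/339 = 27.8407
Stratum 2 (Rural): n₁ = 365, n₀ = 273, n = 638; a·n₀/n = 320·273/638 = 136.9279; c·n₁/n = 100·365/638 = 57.2100
RR_MH = (52.0767 + 136.9279) / (27.8407 + 57.2100) = 189.0046 / 85.0507 = 2.22226

2.22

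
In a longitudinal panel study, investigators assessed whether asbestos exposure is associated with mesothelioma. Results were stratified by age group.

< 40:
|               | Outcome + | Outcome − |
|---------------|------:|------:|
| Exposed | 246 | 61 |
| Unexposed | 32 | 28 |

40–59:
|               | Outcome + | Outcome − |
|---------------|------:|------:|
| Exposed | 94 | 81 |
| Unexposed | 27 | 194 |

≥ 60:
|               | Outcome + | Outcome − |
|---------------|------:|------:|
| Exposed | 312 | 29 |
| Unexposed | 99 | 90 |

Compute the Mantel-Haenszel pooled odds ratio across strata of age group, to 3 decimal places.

OR_MH = Σ(aᵢdᵢ/nᵢ) / Σ(bᵢcᵢ/nᵢ), where nᵢ is the stratum total.
Stratum 1 (< 40): n = 367; a·d/n = 246·28/367 = 18.7684; b·c/n = 61·32/367 = 5.3188
Stratum 2 (40–59): n = 396; a·d/n = 94·194/396 = 46.0505; b·c/n = 81·27/396 = 5.5227
Stratum 3 (≥ 60): n = 530; a·d/n = 312·90/530 = 52.9811; b·c/n = 29·99/530 = 5.4170
OR_MH = (18.7684 + 46.0505 + 52.9811) / (5.3188 + 5.5227 + 5.4170) = 117.8000 / 16.2585 = 7.24544

7.245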